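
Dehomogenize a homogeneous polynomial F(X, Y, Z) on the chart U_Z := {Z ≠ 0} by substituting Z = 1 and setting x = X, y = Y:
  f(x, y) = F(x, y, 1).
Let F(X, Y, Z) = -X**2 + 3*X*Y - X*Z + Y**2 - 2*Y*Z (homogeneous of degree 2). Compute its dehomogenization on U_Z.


f(x, y) = -x**2 + 3*x*y - x + y**2 - 2*y

On U_Z we set Z = 1. Each monomial c·X^i·Y^j·Z^k in F becomes c·x^i·y^j·1^k = c·x^i·y^j.
Substituting Z = 1: F(X, Y, 1) = -x**2 + 3*x*y - x + y**2 - 2*y.
Note: deg(f) ≤ deg(F) = 2; strict inequality happens when F is divisible by Z (lost terms).


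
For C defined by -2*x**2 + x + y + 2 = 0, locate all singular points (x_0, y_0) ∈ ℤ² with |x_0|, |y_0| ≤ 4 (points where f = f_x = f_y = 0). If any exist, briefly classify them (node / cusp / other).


No singular points in the scanned grid; C is smooth there.

Compute partial derivatives:
  f_x = 1 - 4*x.
  f_y = 1.
f_y = 1 is a nonzero constant, so f_y never vanishes: no point (x, y) can satisfy f = f_x = f_y = 0. In particular no (x, y) ∈ {−4, ..., 4}² is singular; the curve is smooth.


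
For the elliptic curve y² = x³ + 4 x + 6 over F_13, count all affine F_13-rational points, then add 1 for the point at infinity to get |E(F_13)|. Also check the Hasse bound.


Affine points = {(2, 3), (2, 10), (6, 5), (6, 8), (7, 0), (8, 2), (8, 11), (9, 2), (9, 11), (11, 4), (11, 9), (12, 1), (12, 12)}; affine count = 13; |E(F_13)| = 14.

Discriminant check: Δ ∝ 4a³ + 27b² = 4·4³ + 27·6² = 4·64 + 27·36 ≡ 6 (mod 13). Nonzero ⇒ E is nonsingular.
For each x ∈ F_13, compute rhs = x³ + 4·x + 6 mod 13, then count y ∈ F_13 with y² ≡ rhs.
  x = 0: rhs = 6, matching y values: none (0 points).
  x = 1: rhs = 11, matching y values: none (0 points).
  x = 2: rhs = 9, matching y values: 3, 10 (2 points).
  x = 3: rhs = 6, matching y values: none (0 points).
  x = 4: rhs = 8, matching y values: none (0 points).
  x = 5: rhs = 8, matching y values: none (0 points).
  x = 6: rhs = 12, matching y values: 5, 8 (2 points).
  x = 7: rhs = 0, matching y values: 0 (1 points).
  x = 8: rhs = 4, matching y values: 2, 11 (2 points).
  x = 9: rhs = 4, matching y values: 2, 11 (2 points).
  x = 10: rhs = 6, matching y values: none (0 points).
  x = 11: rhs = 3, matching y values: 4, 9 (2 points).
  x = 12: rhs = 1, matching y values: 1, 12 (2 points).
Total affine count: 13.
Full point count |E(F_13)| = 13 + 1 = 14.
Hasse bound: |14 − (13+1)| = |0| = 0 ≤ 2√13 ≈ 7.2111 ✓.


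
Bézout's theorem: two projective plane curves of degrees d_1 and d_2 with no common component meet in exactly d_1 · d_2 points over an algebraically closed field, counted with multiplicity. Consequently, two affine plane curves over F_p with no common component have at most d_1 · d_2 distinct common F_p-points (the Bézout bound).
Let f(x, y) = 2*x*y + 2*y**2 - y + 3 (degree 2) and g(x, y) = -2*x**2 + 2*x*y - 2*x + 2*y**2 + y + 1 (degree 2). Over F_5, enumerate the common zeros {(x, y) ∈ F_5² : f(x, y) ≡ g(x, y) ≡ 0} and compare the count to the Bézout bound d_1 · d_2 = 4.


Common zeros: ∅; count = 0; Bézout bound = 4.

deg(f) = 2, deg(g) = 2, so Bézout bound = 4.
Scan x ∈ F_5. For each x, list the y ∈ F_5 with f(x, y) ≡ 0 and those with g(x, y) ≡ 0 (mod 5); the common zeros in that column are the intersection.
  x = 0: f ≡ 0 at y ∈ ∅; g ≡ 0 at y ∈ ∅; common: ∅.
  x = 1: f ≡ 0 at y ∈ ∅; g ≡ 0 at y ∈ ∅; common: ∅.
  x = 2: f ≡ 0 at y ∈ {3}; g ≡ 0 at y ∈ ∅; common: ∅.
  x = 3: f ≡ 0 at y ∈ {1, 4}; g ≡ 0 at y ∈ ∅; common: ∅.
  x = 4: f ≡ 0 at y ∈ {2}; g ≡ 0 at y ∈ ∅; common: ∅.
Collecting: common zeros = ∅, so the count is 0.
Comparison with the Bézout bound: 0 ≤ 4 = deg(f)·deg(g), as expected for curves with no common component (the affine F_5-count falls short of the bound because intersections may lie at infinity, over extension fields, or carry multiplicity).


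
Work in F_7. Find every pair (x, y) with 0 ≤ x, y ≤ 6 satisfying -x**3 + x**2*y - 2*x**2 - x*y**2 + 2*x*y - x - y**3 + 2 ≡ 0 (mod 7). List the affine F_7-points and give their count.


Affine F_7-points: {(1, 4), (3, 1), (3, 4), (3, 6), (4, 0), (4, 5), (5, 4), (5, 6)}; count = 8.

For each of the 49 pairs (x, y) ∈ F_7², evaluate f(x, y) mod 7. Record the zeros.
  x = 0: [0↦2, 1↦1, 2↦1, 3↦3, 4↦1, 5↦3, 6↦3]  zeros at y ∈ ∅
  x = 1: [0↦5, 1↦6, 2↦6, 3↦6, 4↦0, 5↦3, 6↦2]  zeros at y ∈ {4}
  x = 2: [0↦5, 1↦3, 2↦5, 3↦5, 4↦4, 5↦3, 6↦3]  zeros at y ∈ ∅
  x = 3: [0↦3, 1↦0, 2↦6, 3↦1, 4↦0, 5↦4, 6↦0]  zeros at y ∈ {1, 4, 6}
  x = 4: [0↦0, 1↦5, 2↦3, 3↦2, 4↦3, 5↦0, 6↦1]  zeros at y ∈ {0, 5}
  x = 5: [0↦4, 1↦5, 2↦4, 3↦2, 4↦0, 5↦6, 6↦0]  zeros at y ∈ {4, 6}
  x = 6: [0↦2, 1↦1, 2↦3, 3↦2, 4↦6, 5↦2, 6↦5]  zeros at y ∈ ∅
Collecting zeros: affine points = {(1, 4), (3, 1), (3, 4), (3, 6), (4, 0), (4, 5), (5, 4), (5, 6)}.
Total count |C(F_7)_aff| = 8.


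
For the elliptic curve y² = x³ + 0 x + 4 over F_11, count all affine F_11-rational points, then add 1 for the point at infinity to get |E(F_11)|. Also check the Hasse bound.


Affine points = {(0, 2), (0, 9), (1, 4), (1, 7), (2, 1), (2, 10), (3, 3), (3, 8), (6, 0), (10, 5), (10, 6)}; affine count = 11; |E(F_11)| = 12.

Discriminant check: Δ ∝ 4a³ + 27b² = 4·0³ + 27·4² = 4·0 + 27·16 ≡ 3 (mod 11). Nonzero ⇒ E is nonsingular.
For each x ∈ F_11, compute rhs = x³ + 0·x + 4 mod 11, then count y ∈ F_11 with y² ≡ rhs.
  x = 0: rhs = 4, matching y values: 2, 9 (2 points).
  x = 1: rhs = 5, matching y values: 4, 7 (2 points).
  x = 2: rhs = 1, matching y values: 1, 10 (2 points).
  x = 3: rhs = 9, matching y values: 3, 8 (2 points).
  x = 4: rhs = 2, matching y values: none (0 points).
  x = 5: rhs = 8, matching y values: none (0 points).
  x = 6: rhs = 0, matching y values: 0 (1 points).
  x = 7: rhs = 6, matching y values: none (0 points).
  x = 8: rhs = 10, matching y values: none (0 points).
  x = 9: rhs = 7, matching y values: none (0 points).
  x = 10: rhs = 3, matching y values: 5, 6 (2 points).
Total affine count: 11.
Full point count |E(F_11)| = 11 + 1 = 12.
Hasse bound: |12 − (11+1)| = |0| = 0 ≤ 2√11 ≈ 6.6332 ✓.


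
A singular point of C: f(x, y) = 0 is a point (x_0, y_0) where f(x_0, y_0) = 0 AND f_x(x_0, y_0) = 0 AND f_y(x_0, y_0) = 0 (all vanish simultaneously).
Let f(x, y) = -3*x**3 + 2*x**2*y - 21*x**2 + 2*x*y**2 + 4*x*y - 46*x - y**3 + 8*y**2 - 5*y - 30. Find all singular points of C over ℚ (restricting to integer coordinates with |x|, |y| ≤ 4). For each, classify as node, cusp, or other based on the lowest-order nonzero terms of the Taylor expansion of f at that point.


Singular points: {(-2, 1)}; classification: node.

Compute partial derivatives:
  f_x = -9*x**2 + 4*x*y - 42*x + 2*y**2 + 4*y - 46.
  f_y = 2*x**2 + 4*x*y + 4*x - 3*y**2 + 16*y - 5.
Scan x_0 ∈ {−4, ..., 4}. For each x_0, f_y(x_0, y) is a polynomial in y; find its integer roots y ∈ {−4, ..., 4}, then test f_x and f at those candidates.
  x = -4: f_y(-4, y) = 11 - 3*y**2; no integer root y with |y| ≤ 4.
  x = -3: f_y(-3, y) = -3*y**2 + 4*y + 1; no integer root y with |y| ≤ 4.
  x = -2: f_y(-2, y) = -3*y**2 + 8*y - 5; vanishes at y ∈ {1}. (-2, 1): f_x = 0, f = 0 — SINGULAR.
  x = -1: f_y(-1, y) = -3*y**2 + 12*y - 7; no integer root y with |y| ≤ 4.
  x = 0: f_y(0, y) = -3*y**2 + 16*y - 5; no integer root y with |y| ≤ 4.
  x = 1: f_y(1, y) = -3*y**2 + 20*y + 1; no integer root y with |y| ≤ 4.
  x = 2: f_y(2, y) = -3*y**2 + 24*y + 11; no integer root y with |y| ≤ 4.
  x = 3: f_y(3, y) = -3*y**2 + 28*y + 25; no integer root y with |y| ≤ 4.
  x = 4: f_y(4, y) = -3*y**2 + 32*y + 43; no integer root y with |y| ≤ 4.
Only singular point on the grid: (-2, 1).
Classify: substitute x = -2 + u, y = 1 + v and expand: f = -3*u**3 + 2*u**2*v - u**2 + 2*u*v**2 - v**3 + v**2.
No constant or linear terms (consistent with a singular point). Quadratic part: -u**2 + v**2. Cubic part: -3*u**3 + 2*u**2*v + 2*u*v**2 - v**3.
The quadratic part v**2 - u**2 = (v − u)(v + u) splits into two distinct linear factors, so there are two distinct tangent lines y − 1 = ±(x − -2) — this is a node (ordinary double point).
Classification: node.


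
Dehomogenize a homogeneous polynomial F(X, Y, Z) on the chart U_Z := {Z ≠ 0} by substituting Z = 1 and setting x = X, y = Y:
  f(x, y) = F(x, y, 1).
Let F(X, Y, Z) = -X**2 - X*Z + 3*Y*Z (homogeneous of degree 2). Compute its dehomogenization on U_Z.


f(x, y) = -x**2 - x + 3*y

On U_Z we set Z = 1. Each monomial c·X^i·Y^j·Z^k in F becomes c·x^i·y^j·1^k = c·x^i·y^j.
Substituting Z = 1: F(X, Y, 1) = -x**2 - x + 3*y.
Note: deg(f) ≤ deg(F) = 2; strict inequality happens when F is divisible by Z (lost terms).


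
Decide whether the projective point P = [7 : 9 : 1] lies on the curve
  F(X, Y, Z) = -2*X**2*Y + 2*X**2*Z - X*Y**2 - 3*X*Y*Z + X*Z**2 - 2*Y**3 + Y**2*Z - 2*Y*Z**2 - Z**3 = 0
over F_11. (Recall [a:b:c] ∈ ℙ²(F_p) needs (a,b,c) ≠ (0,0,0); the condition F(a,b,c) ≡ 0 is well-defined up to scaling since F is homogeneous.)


F(7,9,1) ≡ 8 (mod 11); P is NOT on the curve.

Evaluate F(7, 9, 1) term-by-term (mod 11).
  -2*X**2*Y ↦ -2·49·9·1 = -882
  2*X**2*Z ↦ 2·49·1·1 = 98
  -X*Y**2 ↦ -1·7·81·1 = -567
  -3*X*Y*Z ↦ -3·7·9·1 = -189
  X*Z**2 ↦ 1·7·1·1 = 7
  -2*Y**3 ↦ -2·1·729·1 = -1458
  Y**2*Z ↦ 1·1·81·1 = 81
  -2*Y*Z**2 ↦ -2·1·9·1 = -18
  -Z**3 ↦ -1·1·1·1 = -1
Sum: F(7, 9, 1) = (-882) + (98) + (-567) + (-189) + (7) + (-1458) + (81) + (-18) + (-1) = -2929.
Reducing mod 11: -2929 ≡ 8 (mod 11).
Since F(a, b, c) ≡ 8 ≠ 0 (mod 11), P does NOT lie on the curve.


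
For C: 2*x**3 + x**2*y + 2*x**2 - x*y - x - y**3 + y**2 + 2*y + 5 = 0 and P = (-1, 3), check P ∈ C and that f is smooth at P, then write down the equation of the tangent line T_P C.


Tangent line at P: -8*x - 17*y + 43 = 0.

Step 1: f(-1, 3) = 0, so P lies on C.
Step 2: partial derivatives
  f_x(x, y) = 6*x**2 + 2*x*y + 4*x - y - 1, f_y(x, y) = x**2 - x - 3*y**2 + 2*y + 2.
  f_x(P) = -8, f_y(P) = -17 (gradient nonzero, so P is smooth).
Step 3: tangent line at P: -8·(x − -1) + -17·(y − 3) = 0.
Expanding: -8*x - 17*y + 43 = 0.


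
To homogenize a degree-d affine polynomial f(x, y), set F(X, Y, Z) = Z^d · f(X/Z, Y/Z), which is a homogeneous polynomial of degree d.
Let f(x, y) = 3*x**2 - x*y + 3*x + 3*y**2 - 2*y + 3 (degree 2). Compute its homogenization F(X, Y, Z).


F(X, Y, Z) = 3*X**2 - X*Y + 3*X*Z + 3*Y**2 - 2*Y*Z + 3*Z**2

deg(f) = 2.
Substitute x = X/Z, y = Y/Z into f, then multiply by Z^2.
  monomial 3·x^2·y^0 ↦ 3·X^2·Y^0·Z^0.
  monomial -1·x^1·y^1 ↦ -1·X^1·Y^1·Z^0.
  monomial 3·x^1·y^0 ↦ 3·X^1·Y^0·Z^1.
  monomial 3·x^0·y^2 ↦ 3·X^0·Y^2·Z^0.
  monomial -2·x^0·y^1 ↦ -2·X^0·Y^1·Z^1.
  monomial 3·x^0·y^0 ↦ 3·X^0·Y^0·Z^2.
Collecting: F(X, Y, Z) = 3*X**2 - X*Y + 3*X*Z + 3*Y**2 - 2*Y*Z + 3*Z**2.


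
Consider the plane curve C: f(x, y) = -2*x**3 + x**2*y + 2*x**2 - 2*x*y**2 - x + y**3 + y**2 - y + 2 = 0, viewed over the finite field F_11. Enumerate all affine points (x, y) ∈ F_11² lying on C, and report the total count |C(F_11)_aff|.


Affine F_11-points: {(0, 9), (1, 9), (2, 7), (3, 1), (3, 2), (4, 2), (4, 6), (4, 10), (5, 1), (5, 4), (6, 2), (7, 3), (8, 0), (10, 1), (10, 9)}; count = 15.

For each of the 121 pairs (x, y) ∈ F_11², evaluate f(x, y) mod 11. Record the zeros.
  x = 0: [0↦2, 1↦3, 2↦1, 3↦2, 4↦1, 5↦4, 6↦6, 7↦2, 8↦9, 9↦0, 10↦3]  zeros at y ∈ {9}
  x = 1: [0↦1, 1↦1, 2↦5, 3↦8, 4↦5, 5↦2, 6↦5, 7↦9, 8↦9, 9↦0, 10↦10]  zeros at y ∈ {9}
  x = 2: [0↦3, 1↦4, 2↦5, 3↦1, 4↦9, 5↦2, 6↦8, 7↦0, 8↦6, 9↦10, 10↦7]  zeros at y ∈ {7}
  x = 3: [0↦7, 1↦0, 2↦0, 3↦2, 4↦1, 5↦3, 6↦3, 7↦7, 8↦10, 9↦7, 10↦4]  zeros at y ∈ {1, 2}
  x = 4: [0↦1, 1↦10, 2↦0, 3↦10, 4↦2, 5↦4, 6↦0, 7↦7, 8↦9, 9↦1, 10↦0]  zeros at y ∈ {2, 6, 10}
  x = 5: [0↦6, 1↦0, 2↦4, 3↦2, 4↦0, 5↦4, 6↦9, 7↦10, 8↦2, 9↦2, 10↦5]  zeros at y ∈ {1, 4}
  x = 6: [0↦10, 1↦2, 2↦0, 3↦10, 4↦5, 5↦2, 6↦7, 7↦4, 8↦10, 9↦9, 10↦7]  zeros at y ∈ {2}
  x = 7: [0↦1, 1↦4, 2↦9, 3↦0, 4↦5, 5↦8, 6↦4, 7↦10, 8↦10, 9↦10, 10↦5]  zeros at y ∈ {3}
  x = 8: [0↦0, 1↦5, 2↦8, 3↦4, 4↦10, 5↦10, 6↦10, 7↦5, 8↦1, 9↦4, 10↦9]  zeros at y ∈ {0}
  x = 9: [0↦6, 1↦4, 2↦7, 3↦10, 4↦8, 5↦7, 6↦2, 7↦10, 8↦4, 9↦1, 10↦7]  zeros at y ∈ ∅
  x = 10: [0↦7, 1↦0, 2↦5, 3↦6, 4↦9, 5↦9, 6↦1, 7↦2, 8↦7, 9↦0, 10↦9]  zeros at y ∈ {1, 9}
Collecting zeros: affine points = {(0, 9), (1, 9), (2, 7), (3, 1), (3, 2), (4, 2), (4, 6), (4, 10), (5, 1), (5, 4), (6, 2), (7, 3), (8, 0), (10, 1), (10, 9)}.
Total count |C(F_11)_aff| = 15.


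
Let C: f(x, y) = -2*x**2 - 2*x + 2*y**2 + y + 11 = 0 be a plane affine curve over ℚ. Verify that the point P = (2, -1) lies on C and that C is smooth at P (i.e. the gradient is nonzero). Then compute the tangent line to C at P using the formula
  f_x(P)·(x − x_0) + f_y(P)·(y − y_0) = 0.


Tangent line at P: -10*x - 3*y + 17 = 0.

Step 1: f(2, -1) = 0, so P lies on C.
Step 2: partial derivatives
  f_x(x, y) = -4*x - 2, f_y(x, y) = 4*y + 1.
  f_x(P) = -10, f_y(P) = -3 (gradient nonzero, so P is smooth).
Step 3: tangent line at P: -10·(x − 2) + -3·(y − -1) = 0.
Expanding: -10*x - 3*y + 17 = 0.


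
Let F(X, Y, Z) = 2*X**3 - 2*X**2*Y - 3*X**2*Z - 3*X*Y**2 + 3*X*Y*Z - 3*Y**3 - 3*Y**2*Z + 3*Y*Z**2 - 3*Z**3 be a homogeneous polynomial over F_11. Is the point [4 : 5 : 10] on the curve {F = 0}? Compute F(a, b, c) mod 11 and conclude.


F(4,5,10) ≡ 1 (mod 11); P is NOT on the curve.

Evaluate F(4, 5, 10) term-by-term (mod 11).
  2*X**3 ↦ 2·64·1·1 = 128
  -2*X**2*Y ↦ -2·16·5·1 = -160
  -3*X**2*Z ↦ -3·16·1·10 = -480
  -3*X*Y**2 ↦ -3·4·25·1 = -300
  3*X*Y*Z ↦ 3·4·5·10 = 600
  -3*Y**3 ↦ -3·1·125·1 = -375
  -3*Y**2*Z ↦ -3·1·25·10 = -750
  3*Y*Z**2 ↦ 3·1·5·100 = 1500
  -3*Z**3 ↦ -3·1·1·1000 = -3000
Sum: F(4, 5, 10) = (128) + (-160) + (-480) + (-300) + (600) + (-375) + (-750) + (1500) + (-3000) = -2837.
Reducing mod 11: -2837 ≡ 1 (mod 11).
Since F(a, b, c) ≡ 1 ≠ 0 (mod 11), P does NOT lie on the curve.


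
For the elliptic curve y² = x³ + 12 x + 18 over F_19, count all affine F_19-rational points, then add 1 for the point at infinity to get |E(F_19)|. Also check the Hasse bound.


Affine points = {(3, 9), (3, 10), (4, 4), (4, 15), (9, 0), (10, 6), (10, 13), (12, 3), (12, 16), (14, 2), (14, 17), (15, 1), (15, 18), (17, 9), (17, 10), (18, 9), (18, 10)}; affine count = 17; |E(F_19)| = 18.

Discriminant check: Δ ∝ 4a³ + 27b² = 4·12³ + 27·18² = 4·1728 + 27·324 ≡ 4 (mod 19). Nonzero ⇒ E is nonsingular.
For each x ∈ F_19, compute rhs = x³ + 12·x + 18 mod 19, then count y ∈ F_19 with y² ≡ rhs.
  x = 0: rhs = 18, matching y values: none (0 points).
  x = 1: rhs = 12, matching y values: none (0 points).
  x = 2: rhs = 12, matching y values: none (0 points).
  x = 3: rhs = 5, matching y values: 9, 10 (2 points).
  x = 4: rhs = 16, matching y values: 4, 15 (2 points).
  x = 5: rhs = 13, matching y values: none (0 points).
  x = 6: rhs = 2, matching y values: none (0 points).
  x = 7: rhs = 8, matching y values: none (0 points).
  x = 8: rhs = 18, matching y values: none (0 points).
  x = 9: rhs = 0, matching y values: 0 (1 points).
  x = 10: rhs = 17, matching y values: 6, 13 (2 points).
  x = 11: rhs = 18, matching y values: none (0 points).
  x = 12: rhs = 9, matching y values: 3, 16 (2 points).
  x = 13: rhs = 15, matching y values: none (0 points).
  x = 14: rhs = 4, matching y values: 2, 17 (2 points).
  x = 15: rhs = 1, matching y values: 1, 18 (2 points).
  x = 16: rhs = 12, matching y values: none (0 points).
  x = 17: rhs = 5, matching y values: 9, 10 (2 points).
  x = 18: rhs = 5, matching y values: 9, 10 (2 points).
Total affine count: 17.
Full point count |E(F_19)| = 17 + 1 = 18.
Hasse bound: |18 − (19+1)| = |-2| = 2 ≤ 2√19 ≈ 8.7178 ✓.


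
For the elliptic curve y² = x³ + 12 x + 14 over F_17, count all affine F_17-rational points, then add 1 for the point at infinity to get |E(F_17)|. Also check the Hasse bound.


Affine points = {(3, 3), (3, 14), (6, 8), (6, 9), (7, 4), (7, 13), (9, 1), (9, 16), (11, 7), (11, 10), (12, 4), (12, 13), (13, 2), (13, 15), (14, 6), (14, 11), (15, 4), (15, 13), (16, 1), (16, 16)}; affine count = 20; |E(F_17)| = 21.

Discriminant check: Δ ∝ 4a³ + 27b² = 4·12³ + 27·14² = 4·1728 + 27·196 ≡ 15 (mod 17). Nonzero ⇒ E is nonsingular.
For each x ∈ F_17, compute rhs = x³ + 12·x + 14 mod 17, then count y ∈ F_17 with y² ≡ rhs.
  x = 0: rhs = 14, matching y values: none (0 points).
  x = 1: rhs = 10, matching y values: none (0 points).
  x = 2: rhs = 12, matching y values: none (0 points).
  x = 3: rhs = 9, matching y values: 3, 14 (2 points).
  x = 4: rhs = 7, matching y values: none (0 points).
  x = 5: rhs = 12, matching y values: none (0 points).
  x = 6: rhs = 13, matching y values: 8, 9 (2 points).
  x = 7: rhs = 16, matching y values: 4, 13 (2 points).
  x = 8: rhs = 10, matching y values: none (0 points).
  x = 9: rhs = 1, matching y values: 1, 16 (2 points).
  x = 10: rhs = 12, matching y values: none (0 points).
  x = 11: rhs = 15, matching y values: 7, 10 (2 points).
  x = 12: rhs = 16, matching y values: 4, 13 (2 points).
  x = 13: rhs = 4, matching y values: 2, 15 (2 points).
  x = 14: rhs = 2, matching y values: 6, 11 (2 points).
  x = 15: rhs = 16, matching y values: 4, 13 (2 points).
  x = 16: rhs = 1, matching y values: 1, 16 (2 points).
Total affine count: 20.
Full point count |E(F_17)| = 20 + 1 = 21.
Hasse bound: |21 − (17+1)| = |3| = 3 ≤ 2√17 ≈ 8.2462 ✓.


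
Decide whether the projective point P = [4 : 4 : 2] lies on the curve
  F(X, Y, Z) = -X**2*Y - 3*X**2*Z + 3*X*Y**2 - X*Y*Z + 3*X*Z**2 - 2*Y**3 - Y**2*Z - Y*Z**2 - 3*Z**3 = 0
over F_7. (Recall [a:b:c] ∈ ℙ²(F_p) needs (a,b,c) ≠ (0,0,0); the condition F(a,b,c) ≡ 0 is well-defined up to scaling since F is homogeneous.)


F(4,4,2) ≡ 2 (mod 7); P is NOT on the curve.

Evaluate F(4, 4, 2) term-by-term (mod 7).
  -X**2*Y ↦ -1·16·4·1 = -64
  -3*X**2*Z ↦ -3·16·1·2 = -96
  3*X*Y**2 ↦ 3·4·16·1 = 192
  -X*Y*Z ↦ -1·4·4·2 = -32
  3*X*Z**2 ↦ 3·4·1·4 = 48
  -2*Y**3 ↦ -2·1·64·1 = -128
  -Y**2*Z ↦ -1·1·16·2 = -32
  -Y*Z**2 ↦ -1·1·4·4 = -16
  -3*Z**3 ↦ -3·1·1·8 = -24
Sum: F(4, 4, 2) = (-64) + (-96) + (192) + (-32) + (48) + (-128) + (-32) + (-16) + (-24) = -152.
Reducing mod 7: -152 ≡ 2 (mod 7).
Since F(a, b, c) ≡ 2 ≠ 0 (mod 7), P does NOT lie on the curve.


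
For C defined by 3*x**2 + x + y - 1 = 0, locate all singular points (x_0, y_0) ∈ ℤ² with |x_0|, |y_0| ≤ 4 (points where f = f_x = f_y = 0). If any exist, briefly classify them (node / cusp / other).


No singular points in the scanned grid; C is smooth there.

Compute partial derivatives:
  f_x = 6*x + 1.
  f_y = 1.
f_y = 1 is a nonzero constant, so f_y never vanishes: no point (x, y) can satisfy f = f_x = f_y = 0. In particular no (x, y) ∈ {−4, ..., 4}² is singular; the curve is smooth.


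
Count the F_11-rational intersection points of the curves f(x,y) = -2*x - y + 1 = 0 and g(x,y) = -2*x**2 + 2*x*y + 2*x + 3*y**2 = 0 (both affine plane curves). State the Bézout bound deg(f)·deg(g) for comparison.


Common zeros: {(2, 8), (3, 6)}; count = 2; Bézout bound = 2.

deg(f) = 1, deg(g) = 2, so Bézout bound = 2.
Scan x ∈ F_11. For each x, list the y ∈ F_11 with f(x, y) ≡ 0 and those with g(x, y) ≡ 0 (mod 11); the common zeros in that column are the intersection.
  x = 0: f ≡ 0 at y ∈ {1}; g ≡ 0 at y ∈ {0}; common: ∅.
  x = 1: f ≡ 0 at y ∈ {10}; g ≡ 0 at y ∈ {0, 3}; common: ∅.
  x = 2: f ≡ 0 at y ∈ {8}; g ≡ 0 at y ∈ {8, 9}; common: {8}.
  x = 3: f ≡ 0 at y ∈ {6}; g ≡ 0 at y ∈ {3, 6}; common: {6}.
  x = 4: f ≡ 0 at y ∈ {4}; g ≡ 0 at y ∈ {6}; common: ∅.
  x = 5: f ≡ 0 at y ∈ {2}; g ≡ 0 at y ∈ ∅; common: ∅.
  x = 6: f ≡ 0 at y ∈ {0}; g ≡ 0 at y ∈ ∅; common: ∅.
  x = 7: f ≡ 0 at y ∈ {9}; g ≡ 0 at y ∈ {2, 8}; common: ∅.
  x = 8: f ≡ 0 at y ∈ {7}; g ≡ 0 at y ∈ {4, 9}; common: ∅.
  x = 9: f ≡ 0 at y ∈ {5}; g ≡ 0 at y ∈ ∅; common: ∅.
  x = 10: f ≡ 0 at y ∈ {3}; g ≡ 0 at y ∈ ∅; common: ∅.
Collecting: common zeros = {(2, 8), (3, 6)}, so the count is 2.
Comparison with the Bézout bound: 2 ≤ 2 = deg(f)·deg(g), as expected for curves with no common component (the bound is attained).


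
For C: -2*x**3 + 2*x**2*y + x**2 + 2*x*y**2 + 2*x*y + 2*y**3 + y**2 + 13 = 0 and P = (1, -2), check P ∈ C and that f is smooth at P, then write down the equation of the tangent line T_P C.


Tangent line at P: -8*x + 16*y + 40 = 0.

Step 1: f(1, -2) = 0, so P lies on C.
Step 2: partial derivatives
  f_x(x, y) = -6*x**2 + 4*x*y + 2*x + 2*y**2 + 2*y, f_y(x, y) = 2*x**2 + 4*x*y + 2*x + 6*y**2 + 2*y.
  f_x(P) = -8, f_y(P) = 16 (gradient nonzero, so P is smooth).
Step 3: tangent line at P: -8·(x − 1) + 16·(y − -2) = 0.
Expanding: -8*x + 16*y + 40 = 0.


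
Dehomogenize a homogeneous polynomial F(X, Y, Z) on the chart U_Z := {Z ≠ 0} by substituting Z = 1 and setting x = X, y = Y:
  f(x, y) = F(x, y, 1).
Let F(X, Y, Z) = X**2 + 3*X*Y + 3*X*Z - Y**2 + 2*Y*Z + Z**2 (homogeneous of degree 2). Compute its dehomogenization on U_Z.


f(x, y) = x**2 + 3*x*y + 3*x - y**2 + 2*y + 1

On U_Z we set Z = 1. Each monomial c·X^i·Y^j·Z^k in F becomes c·x^i·y^j·1^k = c·x^i·y^j.
Substituting Z = 1: F(X, Y, 1) = x**2 + 3*x*y + 3*x - y**2 + 2*y + 1.
Note: deg(f) ≤ deg(F) = 2; strict inequality happens when F is divisible by Z (lost terms).


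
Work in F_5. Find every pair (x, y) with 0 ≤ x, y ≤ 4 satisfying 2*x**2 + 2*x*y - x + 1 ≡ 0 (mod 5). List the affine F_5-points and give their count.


Affine F_5-points: {(1, 4), (2, 2), (3, 4), (4, 2)}; count = 4.

For each of the 25 pairs (x, y) ∈ F_5², evaluate f(x, y) mod 5. Record the zeros.
  x = 0: [0↦1, 1↦1, 2↦1, 3↦1, 4↦1]  zeros at y ∈ ∅
  x = 1: [0↦2, 1↦4, 2↦1, 3↦3, 4↦0]  zeros at y ∈ {4}
  x = 2: [0↦2, 1↦1, 2↦0, 3↦4, 4↦3]  zeros at y ∈ {2}
  x = 3: [0↦1, 1↦2, 2↦3, 3↦4, 4↦0]  zeros at y ∈ {4}
  x = 4: [0↦4, 1↦2, 2↦0, 3↦3, 4↦1]  zeros at y ∈ {2}
Collecting zeros: affine points = {(1, 4), (2, 2), (3, 4), (4, 2)}.
Total count |C(F_5)_aff| = 4.


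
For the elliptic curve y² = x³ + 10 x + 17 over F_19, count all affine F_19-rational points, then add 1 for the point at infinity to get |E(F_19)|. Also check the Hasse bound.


Affine points = {(0, 6), (0, 13), (1, 3), (1, 16), (2, 8), (2, 11), (3, 6), (3, 13), (4, 8), (4, 11), (8, 1), (8, 18), (9, 0), (13, 8), (13, 11), (16, 6), (16, 13), (18, 5), (18, 14)}; affine count = 19; |E(F_19)| = 20.

Discriminant check: Δ ∝ 4a³ + 27b² = 4·10³ + 27·17² = 4·1000 + 27·289 ≡ 4 (mod 19). Nonzero ⇒ E is nonsingular.
For each x ∈ F_19, compute rhs = x³ + 10·x + 17 mod 19, then count y ∈ F_19 with y² ≡ rhs.
  x = 0: rhs = 17, matching y values: 6, 13 (2 points).
  x = 1: rhs = 9, matching y values: 3, 16 (2 points).
  x = 2: rhs = 7, matching y values: 8, 11 (2 points).
  x = 3: rhs = 17, matching y values: 6, 13 (2 points).
  x = 4: rhs = 7, matching y values: 8, 11 (2 points).
  x = 5: rhs = 2, matching y values: none (0 points).
  x = 6: rhs = 8, matching y values: none (0 points).
  x = 7: rhs = 12, matching y values: none (0 points).
  x = 8: rhs = 1, matching y values: 1, 18 (2 points).
  x = 9: rhs = 0, matching y values: 0 (1 points).
  x = 10: rhs = 15, matching y values: none (0 points).
  x = 11: rhs = 14, matching y values: none (0 points).
  x = 12: rhs = 3, matching y values: none (0 points).
  x = 13: rhs = 7, matching y values: 8, 11 (2 points).
  x = 14: rhs = 13, matching y values: none (0 points).
  x = 15: rhs = 8, matching y values: none (0 points).
  x = 16: rhs = 17, matching y values: 6, 13 (2 points).
  x = 17: rhs = 8, matching y values: none (0 points).
  x = 18: rhs = 6, matching y values: 5, 14 (2 points).
Total affine count: 19.
Full point count |E(F_19)| = 19 + 1 = 20.
Hasse bound: |20 − (19+1)| = |0| = 0 ≤ 2√19 ≈ 8.7178 ✓.


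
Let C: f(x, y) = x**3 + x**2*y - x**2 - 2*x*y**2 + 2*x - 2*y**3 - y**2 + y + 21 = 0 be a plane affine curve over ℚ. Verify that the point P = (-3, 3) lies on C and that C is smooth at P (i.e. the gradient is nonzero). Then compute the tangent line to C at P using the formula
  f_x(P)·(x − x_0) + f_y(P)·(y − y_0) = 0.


Tangent line at P: -x - 14*y + 39 = 0.

Step 1: f(-3, 3) = 0, so P lies on C.
Step 2: partial derivatives
  f_x(x, y) = 3*x**2 + 2*x*y - 2*x - 2*y**2 + 2, f_y(x, y) = x**2 - 4*x*y - 6*y**2 - 2*y + 1.
  f_x(P) = -1, f_y(P) = -14 (gradient nonzero, so P is smooth).
Step 3: tangent line at P: -1·(x − -3) + -14·(y − 3) = 0.
Expanding: -x - 14*y + 39 = 0.


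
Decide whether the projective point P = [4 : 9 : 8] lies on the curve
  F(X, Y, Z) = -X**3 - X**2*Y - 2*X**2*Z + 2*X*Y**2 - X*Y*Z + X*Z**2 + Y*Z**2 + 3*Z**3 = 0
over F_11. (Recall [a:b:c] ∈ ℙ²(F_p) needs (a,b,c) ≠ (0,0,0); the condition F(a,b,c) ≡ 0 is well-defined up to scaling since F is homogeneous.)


F(4,9,8) ≡ 9 (mod 11); P is NOT on the curve.

Evaluate F(4, 9, 8) term-by-term (mod 11).
  -X**3 ↦ -1·64·1·1 = -64
  -X**2*Y ↦ -1·16·9·1 = -144
  -2*X**2*Z ↦ -2·16·1·8 = -256
  2*X*Y**2 ↦ 2·4·81·1 = 648
  -X*Y*Z ↦ -1·4·9·8 = -288
  X*Z**2 ↦ 1·4·1·64 = 256
  Y*Z**2 ↦ 1·1·9·64 = 576
  3*Z**3 ↦ 3·1·1·512 = 1536
Sum: F(4, 9, 8) = (-64) + (-144) + (-256) + (648) + (-288) + (256) + (576) + (1536) = 2264.
Reducing mod 11: 2264 ≡ 9 (mod 11).
Since F(a, b, c) ≡ 9 ≠ 0 (mod 11), P does NOT lie on the curve.


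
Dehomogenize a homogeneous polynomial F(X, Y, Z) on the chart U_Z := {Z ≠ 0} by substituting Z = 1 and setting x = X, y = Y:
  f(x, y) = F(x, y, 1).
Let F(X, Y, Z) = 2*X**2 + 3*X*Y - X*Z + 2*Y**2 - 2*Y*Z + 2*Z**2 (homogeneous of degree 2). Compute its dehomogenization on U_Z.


f(x, y) = 2*x**2 + 3*x*y - x + 2*y**2 - 2*y + 2

On U_Z we set Z = 1. Each monomial c·X^i·Y^j·Z^k in F becomes c·x^i·y^j·1^k = c·x^i·y^j.
Substituting Z = 1: F(X, Y, 1) = 2*x**2 + 3*x*y - x + 2*y**2 - 2*y + 2.
Note: deg(f) ≤ deg(F) = 2; strict inequality happens when F is divisible by Z (lost terms).


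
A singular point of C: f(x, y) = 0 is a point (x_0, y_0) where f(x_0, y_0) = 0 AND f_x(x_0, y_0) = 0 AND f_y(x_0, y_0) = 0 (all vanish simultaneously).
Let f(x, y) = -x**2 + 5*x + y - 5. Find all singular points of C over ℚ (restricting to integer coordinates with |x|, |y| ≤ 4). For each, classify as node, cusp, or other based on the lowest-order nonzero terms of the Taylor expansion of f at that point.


No singular points in the scanned grid; C is smooth there.

Compute partial derivatives:
  f_x = 5 - 2*x.
  f_y = 1.
f_y = 1 is a nonzero constant, so f_y never vanishes: no point (x, y) can satisfy f = f_x = f_y = 0. In particular no (x, y) ∈ {−4, ..., 4}² is singular; the curve is smooth.


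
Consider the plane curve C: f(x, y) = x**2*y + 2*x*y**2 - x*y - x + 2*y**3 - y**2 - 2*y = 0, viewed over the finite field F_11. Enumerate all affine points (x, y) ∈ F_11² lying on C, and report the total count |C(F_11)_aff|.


Affine F_11-points: {(0, 0), (1, 1), (1, 5), (1, 10), (4, 3), (6, 2), (6, 3), (6, 6), (7, 6), (8, 2), (9, 4), (10, 1), (10, 5)}; count = 13.

For each of the 121 pairs (x, y) ∈ F_11², evaluate f(x, y) mod 11. Record the zeros.
  x = 0: [0↦0, 1↦10, 2↦8, 3↦6, 4↦5, 5↦6, 6↦10, 7↦7, 8↦9, 9↦6, 10↦10]  zeros at y ∈ {0}
  x = 1: [0↦10, 1↦0, 2↦4, 3↦1, 4↦3, 5↦0, 6↦4, 7↦5, 8↦4, 9↦2, 10↦0]  zeros at y ∈ {1, 5, 10}
  x = 2: [0↦9, 1↦3, 2↦4, 3↦2, 4↦9, 5↦4, 6↦10, 7↦6, 8↦4, 9↦5, 10↦10]  zeros at y ∈ ∅
  x = 3: [0↦8, 1↦8, 2↦8, 3↦9, 4↦1, 5↦7, 6↦6, 7↦10, 8↦9, 9↦4, 10↦7]  zeros at y ∈ ∅
  x = 4: [0↦7, 1↦4, 2↦5, 3↦0, 4↦1, 5↦9, 6↦3, 7↦6, 8↦8, 9↦10, 10↦2]  zeros at y ∈ {3}
  x = 5: [0↦6, 1↦2, 2↦6, 3↦8, 4↦9, 5↦10, 6↦1, 7↦5, 8↦1, 9↦1, 10↦6]  zeros at y ∈ ∅
  x = 6: [0↦5, 1↦2, 2↦0, 3↦0, 4↦3, 5↦10, 6↦0, 7↦7, 8↦10, 9↦10, 10↦8]  zeros at y ∈ {2, 3, 6}
  x = 7: [0↦4, 1↦4, 2↦9, 3↦9, 4↦5, 5↦9, 6↦0, 7↦1, 8↦2, 9↦4, 10↦8]  zeros at y ∈ {6}
  x = 8: [0↦3, 1↦8, 2↦0, 3↦2, 4↦4, 5↦7, 6↦1, 7↦9, 8↦10, 9↦5, 10↦6]  zeros at y ∈ {2}
  x = 9: [0↦2, 1↦3, 2↦6, 3↦1, 4↦0, 5↦4, 6↦3, 7↦9, 8↦1, 9↦2, 10↦2]  zeros at y ∈ {4}
  x = 10: [0↦1, 1↦0, 2↦5, 3↦6, 4↦4, 5↦0, 6↦6, 7↦1, 8↦8, 9↦6, 10↦7]  zeros at y ∈ {1, 5}
Collecting zeros: affine points = {(0, 0), (1, 1), (1, 5), (1, 10), (4, 3), (6, 2), (6, 3), (6, 6), (7, 6), (8, 2), (9, 4), (10, 1), (10, 5)}.
Total count |C(F_11)_aff| = 13.


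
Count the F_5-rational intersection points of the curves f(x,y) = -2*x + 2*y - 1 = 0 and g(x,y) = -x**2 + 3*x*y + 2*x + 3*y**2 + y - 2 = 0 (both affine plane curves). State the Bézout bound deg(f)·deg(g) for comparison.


Common zeros: ∅; count = 0; Bézout bound = 2.

deg(f) = 1, deg(g) = 2, so Bézout bound = 2.
Scan x ∈ F_5. For each x, list the y ∈ F_5 with f(x, y) ≡ 0 and those with g(x, y) ≡ 0 (mod 5); the common zeros in that column are the intersection.
  x = 0: f ≡ 0 at y ∈ {3}; g ≡ 0 at y ∈ {4}; common: ∅.
  x = 1: f ≡ 0 at y ∈ {4}; g ≡ 0 at y ∈ ∅; common: ∅.
  x = 2: f ≡ 0 at y ∈ {0}; g ≡ 0 at y ∈ ∅; common: ∅.
  x = 3: f ≡ 0 at y ∈ {1}; g ≡ 0 at y ∈ {0}; common: ∅.
  x = 4: f ≡ 0 at y ∈ {2}; g ≡ 0 at y ∈ {0, 4}; common: ∅.
Collecting: common zeros = ∅, so the count is 0.
Comparison with the Bézout bound: 0 ≤ 2 = deg(f)·deg(g), as expected for curves with no common component (the affine F_5-count falls short of the bound because intersections may lie at infinity, over extension fields, or carry multiplicity).


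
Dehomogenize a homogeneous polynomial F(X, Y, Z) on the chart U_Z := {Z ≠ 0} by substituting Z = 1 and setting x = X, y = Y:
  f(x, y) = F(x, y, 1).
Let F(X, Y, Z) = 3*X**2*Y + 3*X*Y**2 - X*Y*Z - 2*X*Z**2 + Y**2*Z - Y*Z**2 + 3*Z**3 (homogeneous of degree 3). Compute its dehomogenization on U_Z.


f(x, y) = 3*x**2*y + 3*x*y**2 - x*y - 2*x + y**2 - y + 3

On U_Z we set Z = 1. Each monomial c·X^i·Y^j·Z^k in F becomes c·x^i·y^j·1^k = c·x^i·y^j.
Substituting Z = 1: F(X, Y, 1) = 3*x**2*y + 3*x*y**2 - x*y - 2*x + y**2 - y + 3.
Note: deg(f) ≤ deg(F) = 3; strict inequality happens when F is divisible by Z (lost terms).


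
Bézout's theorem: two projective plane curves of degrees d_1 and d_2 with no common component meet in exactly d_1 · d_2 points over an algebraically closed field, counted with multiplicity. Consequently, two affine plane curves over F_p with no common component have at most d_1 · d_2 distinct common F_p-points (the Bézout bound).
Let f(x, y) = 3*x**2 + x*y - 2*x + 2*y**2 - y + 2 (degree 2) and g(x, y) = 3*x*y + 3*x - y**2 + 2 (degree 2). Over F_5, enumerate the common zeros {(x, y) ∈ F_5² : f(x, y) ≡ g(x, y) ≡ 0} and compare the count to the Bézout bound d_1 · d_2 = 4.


Common zeros: {(3, 2)}; count = 1; Bézout bound = 4.

deg(f) = 2, deg(g) = 2, so Bézout bound = 4.
Scan x ∈ F_5. For each x, list the y ∈ F_5 with f(x, y) ≡ 0 and those with g(x, y) ≡ 0 (mod 5); the common zeros in that column are the intersection.
  x = 0: f ≡ 0 at y ∈ {4}; g ≡ 0 at y ∈ ∅; common: ∅.
  x = 1: f ≡ 0 at y ∈ {1, 4}; g ≡ 0 at y ∈ {0, 3}; common: ∅.
  x = 2: f ≡ 0 at y ∈ {0, 2}; g ≡ 0 at y ∈ ∅; common: ∅.
  x = 3: f ≡ 0 at y ∈ {2}; g ≡ 0 at y ∈ {2}; common: {2}.
  x = 4: f ≡ 0 at y ∈ ∅; g ≡ 0 at y ∈ {1}; common: ∅.
Collecting: common zeros = {(3, 2)}, so the count is 1.
Comparison with the Bézout bound: 1 ≤ 4 = deg(f)·deg(g), as expected for curves with no common component (the affine F_5-count falls short of the bound because intersections may lie at infinity, over extension fields, or carry multiplicity).


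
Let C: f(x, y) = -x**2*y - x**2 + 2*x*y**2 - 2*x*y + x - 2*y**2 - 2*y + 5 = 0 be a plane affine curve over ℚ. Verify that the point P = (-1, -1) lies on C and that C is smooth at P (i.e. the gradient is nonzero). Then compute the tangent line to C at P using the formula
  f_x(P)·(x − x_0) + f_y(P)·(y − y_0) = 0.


Tangent line at P: 5*x + 7*y + 12 = 0.

Step 1: f(-1, -1) = 0, so P lies on C.
Step 2: partial derivatives
  f_x(x, y) = -2*x*y - 2*x + 2*y**2 - 2*y + 1, f_y(x, y) = -x**2 + 4*x*y - 2*x - 4*y - 2.
  f_x(P) = 5, f_y(P) = 7 (gradient nonzero, so P is smooth).
Step 3: tangent line at P: 5·(x − -1) + 7·(y − -1) = 0.
Expanding: 5*x + 7*y + 12 = 0.


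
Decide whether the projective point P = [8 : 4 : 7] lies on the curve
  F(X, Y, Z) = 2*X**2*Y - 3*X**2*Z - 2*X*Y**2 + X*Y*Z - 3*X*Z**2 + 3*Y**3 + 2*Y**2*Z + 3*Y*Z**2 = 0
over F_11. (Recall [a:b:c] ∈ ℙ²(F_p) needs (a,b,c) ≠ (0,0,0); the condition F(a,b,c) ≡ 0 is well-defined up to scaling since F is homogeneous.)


F(8,4,7) ≡ 9 (mod 11); P is NOT on the curve.

Evaluate F(8, 4, 7) term-by-term (mod 11).
  2*X**2*Y ↦ 2·64·4·1 = 512
  -3*X**2*Z ↦ -3·64·1·7 = -1344
  -2*X*Y**2 ↦ -2·8·16·1 = -256
  X*Y*Z ↦ 1·8·4·7 = 224
  -3*X*Z**2 ↦ -3·8·1·49 = -1176
  3*Y**3 ↦ 3·1·64·1 = 192
  2*Y**2*Z ↦ 2·1·16·7 = 224
  3*Y*Z**2 ↦ 3·1·4·49 = 588
Sum: F(8, 4, 7) = (512) + (-1344) + (-256) + (224) + (-1176) + (192) + (224) + (588) = -1036.
Reducing mod 11: -1036 ≡ 9 (mod 11).
Since F(a, b, c) ≡ 9 ≠ 0 (mod 11), P does NOT lie on the curve.


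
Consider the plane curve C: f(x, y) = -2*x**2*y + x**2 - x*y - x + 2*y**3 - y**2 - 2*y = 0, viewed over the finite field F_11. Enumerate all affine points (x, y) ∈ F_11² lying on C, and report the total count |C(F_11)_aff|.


Affine F_11-points: {(0, 0), (1, 0), (2, 3), (2, 4), (2, 10), (3, 6), (6, 3), (8, 8), (9, 8), (9, 10), (10, 1)}; count = 11.

For each of the 121 pairs (x, y) ∈ F_11², evaluate f(x, y) mod 11. Record the zeros.
  x = 0: [0↦0, 1↦10, 2↦8, 3↦6, 4↦5, 5↦6, 6↦10, 7↦7, 8↦9, 9↦6, 10↦10]  zeros at y ∈ {0}
  x = 1: [0↦0, 1↦7, 2↦2, 3↦8, 4↦4, 5↦2, 6↦3, 7↦8, 8↦7, 9↦1, 10↦2]  zeros at y ∈ {0}
  x = 2: [0↦2, 1↦2, 2↦1, 3↦0, 4↦0, 5↦2, 6↦7, 7↦5, 8↦8, 9↦6, 10↦0]  zeros at y ∈ {3, 4, 10}
  x = 3: [0↦6, 1↦6, 2↦5, 3↦4, 4↦4, 5↦6, 6↦0, 7↦9, 8↦1, 9↦10, 10↦4]  zeros at y ∈ {6}
  x = 4: [0↦1, 1↦8, 2↦3, 3↦9, 4↦5, 5↦3, 6↦4, 7↦9, 8↦8, 9↦2, 10↦3]  zeros at y ∈ ∅
  x = 5: [0↦9, 1↦8, 2↦6, 3↦4, 4↦3, 5↦4, 6↦8, 7↦5, 8↦7, 9↦4, 10↦8]  zeros at y ∈ ∅
  x = 6: [0↦8, 1↦6, 2↦3, 3↦0, 4↦9, 5↦9, 6↦1, 7↦8, 8↦9, 9↦5, 10↦8]  zeros at y ∈ {3}
  x = 7: [0↦9, 1↦2, 2↦5, 3↦8, 4↦1, 5↦7, 6↦5, 7↦7, 8↦3, 9↦5, 10↦3]  zeros at y ∈ ∅
  x = 8: [0↦1, 1↦7, 2↦1, 3↦6, 4↦1, 5↦9, 6↦9, 7↦2, 8↦0, 9↦4, 10↦4]  zeros at y ∈ {8}
  x = 9: [0↦6, 1↦10, 2↦2, 3↦5, 4↦9, 5↦4, 6↦2, 7↦4, 8↦0, 9↦2, 10↦0]  zeros at y ∈ {8, 10}
  x = 10: [0↦2, 1↦0, 2↦8, 3↦5, 4↦3, 5↦3, 6↦6, 7↦2, 8↦3, 9↦10, 10↦2]  zeros at y ∈ {1}
Collecting zeros: affine points = {(0, 0), (1, 0), (2, 3), (2, 4), (2, 10), (3, 6), (6, 3), (8, 8), (9, 8), (9, 10), (10, 1)}.
Total count |C(F_11)_aff| = 11.


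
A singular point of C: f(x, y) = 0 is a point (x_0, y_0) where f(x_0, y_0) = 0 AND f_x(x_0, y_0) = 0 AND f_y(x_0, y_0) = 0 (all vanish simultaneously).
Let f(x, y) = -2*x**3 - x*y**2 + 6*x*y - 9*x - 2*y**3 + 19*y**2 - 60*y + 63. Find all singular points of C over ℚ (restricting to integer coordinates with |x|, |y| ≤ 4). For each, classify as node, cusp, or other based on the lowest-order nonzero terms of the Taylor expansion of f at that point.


Singular points: {(0, 3)}; classification: cusp.

Compute partial derivatives:
  f_x = -6*x**2 - y**2 + 6*y - 9.
  f_y = -2*x*y + 6*x - 6*y**2 + 38*y - 60.
Scan x_0 ∈ {−4, ..., 4}. For each x_0, f_y(x_0, y) is a polynomial in y; find its integer roots y ∈ {−4, ..., 4}, then test f_x and f at those candidates.
  x = -4: f_y(-4, y) = -6*y**2 + 46*y - 84; vanishes at y ∈ {3}. (-4, 3): f_x = -96 ≠ 0.
  x = -3: f_y(-3, y) = -6*y**2 + 44*y - 78; vanishes at y ∈ {3}. (-3, 3): f_x = -54 ≠ 0.
  x = -2: f_y(-2, y) = -6*y**2 + 42*y - 72; vanishes at y ∈ {3, 4}. (-2, 3): f_x = -24 ≠ 0; (-2, 4): f_x = -25 ≠ 0.
  x = -1: f_y(-1, y) = -6*y**2 + 40*y - 66; vanishes at y ∈ {3}. (-1, 3): f_x = -6 ≠ 0.
  x = 0: f_y(0, y) = -6*y**2 + 38*y - 60; vanishes at y ∈ {3}. (0, 3): f_x = 0, f = 0 — SINGULAR.
  x = 1: f_y(1, y) = -6*y**2 + 36*y - 54; vanishes at y ∈ {3}. (1, 3): f_x = -6 ≠ 0.
  x = 2: f_y(2, y) = -6*y**2 + 34*y - 48; vanishes at y ∈ {3}. (2, 3): f_x = -24 ≠ 0.
  x = 3: f_y(3, y) = -6*y**2 + 32*y - 42; vanishes at y ∈ {3}. (3, 3): f_x = -54 ≠ 0.
  x = 4: f_y(4, y) = -6*y**2 + 30*y - 36; vanishes at y ∈ {2, 3}. (4, 2): f_x = -97 ≠ 0; (4, 3): f_x = -96 ≠ 0.
Only singular point on the grid: (0, 3).
Classify: substitute x = 0 + u, y = 3 + v and expand: f = -2*u**3 - u*v**2 - 2*v**3 + v**2.
No constant or linear terms (consistent with a singular point). Quadratic part: v**2. Cubic part: -2*u**3 - u*v**2 - 2*v**3.
The quadratic part v**2 is a perfect square, so there is a single (double) tangent line v = 0, i.e. y = 3. Restricting the cubic part to that line (v = 0) leaves -2*u**3 ≠ 0, so f is not divisible by v and the branch is v² ≈ 2*u**3 to lowest order — this is a cusp.
Classification: cusp.


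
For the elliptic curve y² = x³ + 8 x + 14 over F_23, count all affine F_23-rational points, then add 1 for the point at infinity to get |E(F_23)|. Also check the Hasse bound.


Affine points = {(1, 0), (4, 8), (4, 15), (5, 8), (5, 15), (6, 5), (6, 18), (10, 6), (10, 17), (14, 8), (14, 15), (15, 6), (15, 17), (16, 11), (16, 12), (17, 7), (17, 16), (20, 3), (20, 20), (21, 6), (21, 17)}; affine count = 21; |E(F_23)| = 22.

Discriminant check: Δ ∝ 4a³ + 27b² = 4·8³ + 27·14² = 4·512 + 27·196 ≡ 3 (mod 23). Nonzero ⇒ E is nonsingular.
For each x ∈ F_23, compute rhs = x³ + 8·x + 14 mod 23, then count y ∈ F_23 with y² ≡ rhs.
  x = 0: rhs = 14, matching y values: none (0 points).
  x = 1: rhs = 0, matching y values: 0 (1 points).
  x = 2: rhs = 15, matching y values: none (0 points).
  x = 3: rhs = 19, matching y values: none (0 points).
  x = 4: rhs = 18, matching y values: 8, 15 (2 points).
  x = 5: rhs = 18, matching y values: 8, 15 (2 points).
  x = 6: rhs = 2, matching y values: 5, 18 (2 points).
  x = 7: rhs = 22, matching y values: none (0 points).
  x = 8: rhs = 15, matching y values: none (0 points).
  x = 9: rhs = 10, matching y values: none (0 points).
  x = 10: rhs = 13, matching y values: 6, 17 (2 points).
  x = 11: rhs = 7, matching y values: none (0 points).
  x = 12: rhs = 21, matching y values: none (0 points).
  x = 13: rhs = 15, matching y values: none (0 points).
  x = 14: rhs = 18, matching y values: 8, 15 (2 points).
  x = 15: rhs = 13, matching y values: 6, 17 (2 points).
  x = 16: rhs = 6, matching y values: 11, 12 (2 points).
  x = 17: rhs = 3, matching y values: 7, 16 (2 points).
  x = 18: rhs = 10, matching y values: none (0 points).
  x = 19: rhs = 10, matching y values: none (0 points).
  x = 20: rhs = 9, matching y values: 3, 20 (2 points).
  x = 21: rhs = 13, matching y values: 6, 17 (2 points).
  x = 22: rhs = 5, matching y values: none (0 points).
Total affine count: 21.
Full point count |E(F_23)| = 21 + 1 = 22.
Hasse bound: |22 − (23+1)| = |-2| = 2 ≤ 2√23 ≈ 9.5917 ✓.


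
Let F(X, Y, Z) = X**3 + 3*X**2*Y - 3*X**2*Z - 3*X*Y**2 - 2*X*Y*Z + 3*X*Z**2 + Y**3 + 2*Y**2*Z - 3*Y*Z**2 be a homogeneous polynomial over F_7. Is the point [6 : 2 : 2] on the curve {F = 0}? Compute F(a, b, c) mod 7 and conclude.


F(6,2,2) ≡ 0 (mod 7); P is on the curve.

Evaluate F(6, 2, 2) term-by-term (mod 7).
  X**3 ↦ 1·216·1·1 = 216
  3*X**2*Y ↦ 3·36·2·1 = 216
  -3*X**2*Z ↦ -3·36·1·2 = -216
  -3*X*Y**2 ↦ -3·6·4·1 = -72
  -2*X*Y*Z ↦ -2·6·2·2 = -48
  3*X*Z**2 ↦ 3·6·1·4 = 72
  Y**3 ↦ 1·1·8·1 = 8
  2*Y**2*Z ↦ 2·1·4·2 = 16
  -3*Y*Z**2 ↦ -3·1·2·4 = -24
Sum: F(6, 2, 2) = (216) + (216) + (-216) + (-72) + (-48) + (72) + (8) + (16) + (-24) = 168.
Reducing mod 7: 168 ≡ 0 (mod 7).
Since F(a, b, c) ≡ 0 (mod 7), P lies on the curve.
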